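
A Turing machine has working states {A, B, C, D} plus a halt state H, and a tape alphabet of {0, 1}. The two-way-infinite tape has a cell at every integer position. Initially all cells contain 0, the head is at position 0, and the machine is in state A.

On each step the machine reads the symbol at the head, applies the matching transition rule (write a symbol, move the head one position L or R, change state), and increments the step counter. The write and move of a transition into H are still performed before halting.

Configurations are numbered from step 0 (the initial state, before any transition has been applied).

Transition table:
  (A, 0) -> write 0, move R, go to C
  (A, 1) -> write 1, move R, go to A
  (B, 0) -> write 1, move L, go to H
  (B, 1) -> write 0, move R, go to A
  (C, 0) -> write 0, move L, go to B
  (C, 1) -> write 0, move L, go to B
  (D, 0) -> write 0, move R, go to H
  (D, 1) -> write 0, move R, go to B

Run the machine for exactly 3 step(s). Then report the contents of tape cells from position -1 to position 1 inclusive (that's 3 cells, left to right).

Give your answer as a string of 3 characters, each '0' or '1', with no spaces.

Step 1: in state A at pos 0, read 0 -> (A,0)->write 0,move R,goto C. Now: state=C, head=1, tape[-1..2]=0000 (head:   ^)
Step 2: in state C at pos 1, read 0 -> (C,0)->write 0,move L,goto B. Now: state=B, head=0, tape[-1..2]=0000 (head:  ^)
Step 3: in state B at pos 0, read 0 -> (B,0)->write 1,move L,goto H. Now: state=H, head=-1, tape[-2..2]=00100 (head:  ^)

Answer: 010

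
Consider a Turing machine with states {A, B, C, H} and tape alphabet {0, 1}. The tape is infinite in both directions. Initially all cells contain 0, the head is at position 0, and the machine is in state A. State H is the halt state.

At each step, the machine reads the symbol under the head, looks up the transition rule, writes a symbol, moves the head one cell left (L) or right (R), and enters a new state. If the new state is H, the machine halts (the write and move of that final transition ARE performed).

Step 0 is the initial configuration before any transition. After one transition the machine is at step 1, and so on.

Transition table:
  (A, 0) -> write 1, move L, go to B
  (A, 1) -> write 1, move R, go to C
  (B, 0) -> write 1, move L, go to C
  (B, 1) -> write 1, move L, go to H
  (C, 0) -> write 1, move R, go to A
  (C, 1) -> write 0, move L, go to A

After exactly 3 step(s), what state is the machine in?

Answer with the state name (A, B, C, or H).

Answer: A

Derivation:
Step 1: in state A at pos 0, read 0 -> (A,0)->write 1,move L,goto B. Now: state=B, head=-1, tape[-2..1]=0010 (head:  ^)
Step 2: in state B at pos -1, read 0 -> (B,0)->write 1,move L,goto C. Now: state=C, head=-2, tape[-3..1]=00110 (head:  ^)
Step 3: in state C at pos -2, read 0 -> (C,0)->write 1,move R,goto A. Now: state=A, head=-1, tape[-3..1]=01110 (head:   ^)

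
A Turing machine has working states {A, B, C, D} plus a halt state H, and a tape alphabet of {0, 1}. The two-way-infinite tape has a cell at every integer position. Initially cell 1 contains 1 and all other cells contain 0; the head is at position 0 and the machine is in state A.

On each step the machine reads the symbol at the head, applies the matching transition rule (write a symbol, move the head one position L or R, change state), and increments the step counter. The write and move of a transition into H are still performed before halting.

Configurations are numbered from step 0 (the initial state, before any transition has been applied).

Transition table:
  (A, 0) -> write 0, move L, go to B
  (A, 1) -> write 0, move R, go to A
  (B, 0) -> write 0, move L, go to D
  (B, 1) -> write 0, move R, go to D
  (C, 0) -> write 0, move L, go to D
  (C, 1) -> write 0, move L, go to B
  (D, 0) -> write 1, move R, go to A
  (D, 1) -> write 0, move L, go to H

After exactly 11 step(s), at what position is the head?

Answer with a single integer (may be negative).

Step 1: in state A at pos 0, read 0 -> (A,0)->write 0,move L,goto B. Now: state=B, head=-1, tape[-2..2]=00010 (head:  ^)
Step 2: in state B at pos -1, read 0 -> (B,0)->write 0,move L,goto D. Now: state=D, head=-2, tape[-3..2]=000010 (head:  ^)
Step 3: in state D at pos -2, read 0 -> (D,0)->write 1,move R,goto A. Now: state=A, head=-1, tape[-3..2]=010010 (head:   ^)
Step 4: in state A at pos -1, read 0 -> (A,0)->write 0,move L,goto B. Now: state=B, head=-2, tape[-3..2]=010010 (head:  ^)
Step 5: in state B at pos -2, read 1 -> (B,1)->write 0,move R,goto D. Now: state=D, head=-1, tape[-3..2]=000010 (head:   ^)
Step 6: in state D at pos -1, read 0 -> (D,0)->write 1,move R,goto A. Now: state=A, head=0, tape[-3..2]=001010 (head:    ^)
Step 7: in state A at pos 0, read 0 -> (A,0)->write 0,move L,goto B. Now: state=B, head=-1, tape[-3..2]=001010 (head:   ^)
Step 8: in state B at pos -1, read 1 -> (B,1)->write 0,move R,goto D. Now: state=D, head=0, tape[-3..2]=000010 (head:    ^)
Step 9: in state D at pos 0, read 0 -> (D,0)->write 1,move R,goto A. Now: state=A, head=1, tape[-3..2]=000110 (head:     ^)
Step 10: in state A at pos 1, read 1 -> (A,1)->write 0,move R,goto A. Now: state=A, head=2, tape[-3..3]=0001000 (head:      ^)
Step 11: in state A at pos 2, read 0 -> (A,0)->write 0,move L,goto B. Now: state=B, head=1, tape[-3..3]=0001000 (head:     ^)

Answer: 1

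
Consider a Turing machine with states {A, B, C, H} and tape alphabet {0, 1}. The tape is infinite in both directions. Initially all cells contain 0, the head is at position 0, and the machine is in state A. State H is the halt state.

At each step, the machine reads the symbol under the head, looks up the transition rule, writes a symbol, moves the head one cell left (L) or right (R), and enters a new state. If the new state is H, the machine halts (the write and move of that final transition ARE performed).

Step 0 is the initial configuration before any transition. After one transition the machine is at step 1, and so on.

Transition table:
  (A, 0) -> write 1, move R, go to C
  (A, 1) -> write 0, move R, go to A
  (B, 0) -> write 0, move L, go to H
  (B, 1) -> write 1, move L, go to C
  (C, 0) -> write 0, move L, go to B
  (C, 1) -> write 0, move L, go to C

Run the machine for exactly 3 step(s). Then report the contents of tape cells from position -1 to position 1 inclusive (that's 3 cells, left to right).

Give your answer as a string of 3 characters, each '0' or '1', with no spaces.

Answer: 010

Derivation:
Step 1: in state A at pos 0, read 0 -> (A,0)->write 1,move R,goto C. Now: state=C, head=1, tape[-1..2]=0100 (head:   ^)
Step 2: in state C at pos 1, read 0 -> (C,0)->write 0,move L,goto B. Now: state=B, head=0, tape[-1..2]=0100 (head:  ^)
Step 3: in state B at pos 0, read 1 -> (B,1)->write 1,move L,goto C. Now: state=C, head=-1, tape[-2..2]=00100 (head:  ^)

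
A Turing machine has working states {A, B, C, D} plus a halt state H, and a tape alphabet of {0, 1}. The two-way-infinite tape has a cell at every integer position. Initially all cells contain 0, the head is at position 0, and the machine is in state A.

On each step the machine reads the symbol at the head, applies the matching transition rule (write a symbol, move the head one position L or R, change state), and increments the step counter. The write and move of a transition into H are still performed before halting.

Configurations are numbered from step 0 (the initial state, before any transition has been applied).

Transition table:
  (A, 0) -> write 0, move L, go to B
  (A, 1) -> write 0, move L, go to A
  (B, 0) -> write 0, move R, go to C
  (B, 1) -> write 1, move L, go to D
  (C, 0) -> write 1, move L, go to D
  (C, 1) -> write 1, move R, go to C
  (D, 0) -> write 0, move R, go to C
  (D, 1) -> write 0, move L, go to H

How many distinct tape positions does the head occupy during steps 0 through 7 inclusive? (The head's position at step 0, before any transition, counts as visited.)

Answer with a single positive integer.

Step 1: in state A at pos 0, read 0 -> (A,0)->write 0,move L,goto B. Now: state=B, head=-1, tape[-2..1]=0000 (head:  ^)
Step 2: in state B at pos -1, read 0 -> (B,0)->write 0,move R,goto C. Now: state=C, head=0, tape[-2..1]=0000 (head:   ^)
Step 3: in state C at pos 0, read 0 -> (C,0)->write 1,move L,goto D. Now: state=D, head=-1, tape[-2..1]=0010 (head:  ^)
Step 4: in state D at pos -1, read 0 -> (D,0)->write 0,move R,goto C. Now: state=C, head=0, tape[-2..1]=0010 (head:   ^)
Step 5: in state C at pos 0, read 1 -> (C,1)->write 1,move R,goto C. Now: state=C, head=1, tape[-2..2]=00100 (head:    ^)
Step 6: in state C at pos 1, read 0 -> (C,0)->write 1,move L,goto D. Now: state=D, head=0, tape[-2..2]=00110 (head:   ^)
Step 7: in state D at pos 0, read 1 -> (D,1)->write 0,move L,goto H. Now: state=H, head=-1, tape[-2..2]=00010 (head:  ^)
Head positions at steps 0..7: starting at 0, distinct positions visited = {-1, 0, 1} -> 3 position(s)

Answer: 3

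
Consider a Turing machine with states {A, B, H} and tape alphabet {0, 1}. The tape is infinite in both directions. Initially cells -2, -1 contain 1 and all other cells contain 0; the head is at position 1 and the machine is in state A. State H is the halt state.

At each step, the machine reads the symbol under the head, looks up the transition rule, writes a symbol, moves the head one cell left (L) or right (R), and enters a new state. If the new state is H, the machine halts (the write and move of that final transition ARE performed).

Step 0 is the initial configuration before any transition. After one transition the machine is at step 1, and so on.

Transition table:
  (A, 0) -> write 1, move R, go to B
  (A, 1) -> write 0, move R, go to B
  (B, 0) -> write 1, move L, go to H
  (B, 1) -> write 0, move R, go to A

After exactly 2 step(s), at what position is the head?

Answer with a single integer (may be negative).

Answer: 1

Derivation:
Step 1: in state A at pos 1, read 0 -> (A,0)->write 1,move R,goto B. Now: state=B, head=2, tape[-3..3]=0110100 (head:      ^)
Step 2: in state B at pos 2, read 0 -> (B,0)->write 1,move L,goto H. Now: state=H, head=1, tape[-3..3]=0110110 (head:     ^)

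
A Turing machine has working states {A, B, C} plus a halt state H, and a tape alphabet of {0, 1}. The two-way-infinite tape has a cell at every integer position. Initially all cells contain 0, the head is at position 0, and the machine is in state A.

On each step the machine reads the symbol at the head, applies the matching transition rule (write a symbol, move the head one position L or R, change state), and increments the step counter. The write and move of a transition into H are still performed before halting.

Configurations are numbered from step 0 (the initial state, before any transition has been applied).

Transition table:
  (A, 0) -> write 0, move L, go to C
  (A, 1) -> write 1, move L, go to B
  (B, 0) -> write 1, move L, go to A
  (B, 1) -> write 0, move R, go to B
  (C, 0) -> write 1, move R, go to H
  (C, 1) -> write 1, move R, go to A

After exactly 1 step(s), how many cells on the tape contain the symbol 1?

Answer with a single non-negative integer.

Step 1: in state A at pos 0, read 0 -> (A,0)->write 0,move L,goto C. Now: state=C, head=-1, tape[-2..1]=0000 (head:  ^)
No cell contains 1 after step 1 -> 0 cell(s)

Answer: 0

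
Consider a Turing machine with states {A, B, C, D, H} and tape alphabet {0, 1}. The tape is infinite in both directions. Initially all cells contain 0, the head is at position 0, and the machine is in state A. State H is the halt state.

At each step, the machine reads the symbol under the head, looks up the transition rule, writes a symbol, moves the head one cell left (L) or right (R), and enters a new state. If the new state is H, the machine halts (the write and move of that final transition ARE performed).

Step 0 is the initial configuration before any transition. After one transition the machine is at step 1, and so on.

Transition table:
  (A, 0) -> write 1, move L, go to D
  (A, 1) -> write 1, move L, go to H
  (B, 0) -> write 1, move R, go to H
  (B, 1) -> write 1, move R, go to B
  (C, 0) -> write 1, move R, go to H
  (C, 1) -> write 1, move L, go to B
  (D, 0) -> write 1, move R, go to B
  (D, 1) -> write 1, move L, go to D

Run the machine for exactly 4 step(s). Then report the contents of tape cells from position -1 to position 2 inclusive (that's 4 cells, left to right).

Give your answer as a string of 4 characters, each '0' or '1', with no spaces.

Step 1: in state A at pos 0, read 0 -> (A,0)->write 1,move L,goto D. Now: state=D, head=-1, tape[-2..1]=0010 (head:  ^)
Step 2: in state D at pos -1, read 0 -> (D,0)->write 1,move R,goto B. Now: state=B, head=0, tape[-2..1]=0110 (head:   ^)
Step 3: in state B at pos 0, read 1 -> (B,1)->write 1,move R,goto B. Now: state=B, head=1, tape[-2..2]=01100 (head:    ^)
Step 4: in state B at pos 1, read 0 -> (B,0)->write 1,move R,goto H. Now: state=H, head=2, tape[-2..3]=011100 (head:     ^)

Answer: 1110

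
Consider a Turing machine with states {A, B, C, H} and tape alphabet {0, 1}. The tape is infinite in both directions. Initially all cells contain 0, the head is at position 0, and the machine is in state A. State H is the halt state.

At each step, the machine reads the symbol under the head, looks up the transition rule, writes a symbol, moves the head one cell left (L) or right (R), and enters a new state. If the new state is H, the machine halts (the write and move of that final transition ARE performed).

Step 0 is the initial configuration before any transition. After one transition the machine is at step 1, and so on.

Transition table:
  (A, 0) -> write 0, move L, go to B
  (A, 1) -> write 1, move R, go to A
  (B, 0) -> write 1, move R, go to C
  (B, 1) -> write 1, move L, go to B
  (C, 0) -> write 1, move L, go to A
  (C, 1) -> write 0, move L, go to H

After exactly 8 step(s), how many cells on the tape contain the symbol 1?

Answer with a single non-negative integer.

Answer: 2

Derivation:
Step 1: in state A at pos 0, read 0 -> (A,0)->write 0,move L,goto B. Now: state=B, head=-1, tape[-2..1]=0000 (head:  ^)
Step 2: in state B at pos -1, read 0 -> (B,0)->write 1,move R,goto C. Now: state=C, head=0, tape[-2..1]=0100 (head:   ^)
Step 3: in state C at pos 0, read 0 -> (C,0)->write 1,move L,goto A. Now: state=A, head=-1, tape[-2..1]=0110 (head:  ^)
Step 4: in state A at pos -1, read 1 -> (A,1)->write 1,move R,goto A. Now: state=A, head=0, tape[-2..1]=0110 (head:   ^)
Step 5: in state A at pos 0, read 1 -> (A,1)->write 1,move R,goto A. Now: state=A, head=1, tape[-2..2]=01100 (head:    ^)
Step 6: in state A at pos 1, read 0 -> (A,0)->write 0,move L,goto B. Now: state=B, head=0, tape[-2..2]=01100 (head:   ^)
Step 7: in state B at pos 0, read 1 -> (B,1)->write 1,move L,goto B. Now: state=B, head=-1, tape[-2..2]=01100 (head:  ^)
Step 8: in state B at pos -1, read 1 -> (B,1)->write 1,move L,goto B. Now: state=B, head=-2, tape[-3..2]=001100 (head:  ^)
Cells containing 1 after step 8: {-1, 0} -> 2 cell(s)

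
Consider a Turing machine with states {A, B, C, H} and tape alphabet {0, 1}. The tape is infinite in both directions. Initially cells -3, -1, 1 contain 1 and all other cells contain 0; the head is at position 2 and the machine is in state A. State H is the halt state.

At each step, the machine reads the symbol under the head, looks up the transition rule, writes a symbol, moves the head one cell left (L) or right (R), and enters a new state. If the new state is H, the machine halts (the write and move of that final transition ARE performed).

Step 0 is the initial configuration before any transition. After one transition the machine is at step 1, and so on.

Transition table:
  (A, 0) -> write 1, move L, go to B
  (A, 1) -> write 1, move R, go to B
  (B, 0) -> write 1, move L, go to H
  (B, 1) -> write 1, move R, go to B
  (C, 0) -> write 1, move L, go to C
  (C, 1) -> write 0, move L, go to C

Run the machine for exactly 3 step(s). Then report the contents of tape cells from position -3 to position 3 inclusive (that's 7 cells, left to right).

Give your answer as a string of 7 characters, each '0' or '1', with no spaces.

Answer: 1010110

Derivation:
Step 1: in state A at pos 2, read 0 -> (A,0)->write 1,move L,goto B. Now: state=B, head=1, tape[-4..3]=01010110 (head:      ^)
Step 2: in state B at pos 1, read 1 -> (B,1)->write 1,move R,goto B. Now: state=B, head=2, tape[-4..3]=01010110 (head:       ^)
Step 3: in state B at pos 2, read 1 -> (B,1)->write 1,move R,goto B. Now: state=B, head=3, tape[-4..4]=010101100 (head:        ^)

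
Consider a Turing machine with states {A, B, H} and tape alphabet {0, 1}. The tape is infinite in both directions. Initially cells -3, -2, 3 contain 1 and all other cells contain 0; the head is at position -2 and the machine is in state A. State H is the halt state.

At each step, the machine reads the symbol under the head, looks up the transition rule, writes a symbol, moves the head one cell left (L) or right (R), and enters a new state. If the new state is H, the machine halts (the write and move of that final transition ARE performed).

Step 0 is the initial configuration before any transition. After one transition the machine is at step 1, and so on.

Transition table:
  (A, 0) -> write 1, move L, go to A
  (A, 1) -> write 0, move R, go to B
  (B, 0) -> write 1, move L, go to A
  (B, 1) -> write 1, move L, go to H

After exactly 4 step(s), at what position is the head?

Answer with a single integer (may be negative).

Answer: -2

Derivation:
Step 1: in state A at pos -2, read 1 -> (A,1)->write 0,move R,goto B. Now: state=B, head=-1, tape[-4..4]=010000010 (head:    ^)
Step 2: in state B at pos -1, read 0 -> (B,0)->write 1,move L,goto A. Now: state=A, head=-2, tape[-4..4]=010100010 (head:   ^)
Step 3: in state A at pos -2, read 0 -> (A,0)->write 1,move L,goto A. Now: state=A, head=-3, tape[-4..4]=011100010 (head:  ^)
Step 4: in state A at pos -3, read 1 -> (A,1)->write 0,move R,goto B. Now: state=B, head=-2, tape[-4..4]=001100010 (head:   ^)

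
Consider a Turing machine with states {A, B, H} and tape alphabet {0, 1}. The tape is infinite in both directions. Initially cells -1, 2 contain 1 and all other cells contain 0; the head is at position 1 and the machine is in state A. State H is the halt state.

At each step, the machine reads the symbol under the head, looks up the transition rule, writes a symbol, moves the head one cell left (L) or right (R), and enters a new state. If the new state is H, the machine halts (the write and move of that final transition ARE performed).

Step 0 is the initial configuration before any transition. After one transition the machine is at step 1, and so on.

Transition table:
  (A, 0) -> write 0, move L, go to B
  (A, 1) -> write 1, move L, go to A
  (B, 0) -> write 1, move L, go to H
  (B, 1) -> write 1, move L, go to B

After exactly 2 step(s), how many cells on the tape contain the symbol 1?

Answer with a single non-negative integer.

Step 1: in state A at pos 1, read 0 -> (A,0)->write 0,move L,goto B. Now: state=B, head=0, tape[-2..3]=010010 (head:   ^)
Step 2: in state B at pos 0, read 0 -> (B,0)->write 1,move L,goto H. Now: state=H, head=-1, tape[-2..3]=011010 (head:  ^)
Cells containing 1 after step 2: {-1, 0, 2} -> 3 cell(s)

Answer: 3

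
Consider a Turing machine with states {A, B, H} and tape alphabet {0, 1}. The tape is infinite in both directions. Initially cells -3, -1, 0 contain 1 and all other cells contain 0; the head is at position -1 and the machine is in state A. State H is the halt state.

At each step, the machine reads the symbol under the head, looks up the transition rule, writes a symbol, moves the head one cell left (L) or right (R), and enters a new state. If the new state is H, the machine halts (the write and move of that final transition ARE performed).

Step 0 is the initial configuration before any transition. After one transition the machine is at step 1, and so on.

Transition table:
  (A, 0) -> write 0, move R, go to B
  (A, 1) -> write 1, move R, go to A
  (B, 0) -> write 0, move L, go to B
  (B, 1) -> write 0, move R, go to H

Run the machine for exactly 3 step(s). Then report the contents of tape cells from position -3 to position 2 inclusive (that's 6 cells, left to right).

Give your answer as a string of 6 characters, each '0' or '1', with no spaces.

Answer: 101100

Derivation:
Step 1: in state A at pos -1, read 1 -> (A,1)->write 1,move R,goto A. Now: state=A, head=0, tape[-4..1]=010110 (head:     ^)
Step 2: in state A at pos 0, read 1 -> (A,1)->write 1,move R,goto A. Now: state=A, head=1, tape[-4..2]=0101100 (head:      ^)
Step 3: in state A at pos 1, read 0 -> (A,0)->write 0,move R,goto B. Now: state=B, head=2, tape[-4..3]=01011000 (head:       ^)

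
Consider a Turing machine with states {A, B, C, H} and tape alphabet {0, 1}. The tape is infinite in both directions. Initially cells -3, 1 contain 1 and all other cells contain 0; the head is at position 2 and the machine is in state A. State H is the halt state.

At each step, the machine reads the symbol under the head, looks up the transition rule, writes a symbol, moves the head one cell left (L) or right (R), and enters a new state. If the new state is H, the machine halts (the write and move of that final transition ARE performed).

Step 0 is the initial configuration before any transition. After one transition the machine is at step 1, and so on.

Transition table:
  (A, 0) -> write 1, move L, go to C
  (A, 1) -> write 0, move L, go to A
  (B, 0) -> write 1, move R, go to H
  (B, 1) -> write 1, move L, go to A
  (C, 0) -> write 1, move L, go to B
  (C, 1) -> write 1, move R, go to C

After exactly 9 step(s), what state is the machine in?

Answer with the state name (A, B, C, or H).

Step 1: in state A at pos 2, read 0 -> (A,0)->write 1,move L,goto C. Now: state=C, head=1, tape[-4..3]=01000110 (head:      ^)
Step 2: in state C at pos 1, read 1 -> (C,1)->write 1,move R,goto C. Now: state=C, head=2, tape[-4..3]=01000110 (head:       ^)
Step 3: in state C at pos 2, read 1 -> (C,1)->write 1,move R,goto C. Now: state=C, head=3, tape[-4..4]=010001100 (head:        ^)
Step 4: in state C at pos 3, read 0 -> (C,0)->write 1,move L,goto B. Now: state=B, head=2, tape[-4..4]=010001110 (head:       ^)
Step 5: in state B at pos 2, read 1 -> (B,1)->write 1,move L,goto A. Now: state=A, head=1, tape[-4..4]=010001110 (head:      ^)
Step 6: in state A at pos 1, read 1 -> (A,1)->write 0,move L,goto A. Now: state=A, head=0, tape[-4..4]=010000110 (head:     ^)
Step 7: in state A at pos 0, read 0 -> (A,0)->write 1,move L,goto C. Now: state=C, head=-1, tape[-4..4]=010010110 (head:    ^)
Step 8: in state C at pos -1, read 0 -> (C,0)->write 1,move L,goto B. Now: state=B, head=-2, tape[-4..4]=010110110 (head:   ^)
Step 9: in state B at pos -2, read 0 -> (B,0)->write 1,move R,goto H. Now: state=H, head=-1, tape[-4..4]=011110110 (head:    ^)

Answer: H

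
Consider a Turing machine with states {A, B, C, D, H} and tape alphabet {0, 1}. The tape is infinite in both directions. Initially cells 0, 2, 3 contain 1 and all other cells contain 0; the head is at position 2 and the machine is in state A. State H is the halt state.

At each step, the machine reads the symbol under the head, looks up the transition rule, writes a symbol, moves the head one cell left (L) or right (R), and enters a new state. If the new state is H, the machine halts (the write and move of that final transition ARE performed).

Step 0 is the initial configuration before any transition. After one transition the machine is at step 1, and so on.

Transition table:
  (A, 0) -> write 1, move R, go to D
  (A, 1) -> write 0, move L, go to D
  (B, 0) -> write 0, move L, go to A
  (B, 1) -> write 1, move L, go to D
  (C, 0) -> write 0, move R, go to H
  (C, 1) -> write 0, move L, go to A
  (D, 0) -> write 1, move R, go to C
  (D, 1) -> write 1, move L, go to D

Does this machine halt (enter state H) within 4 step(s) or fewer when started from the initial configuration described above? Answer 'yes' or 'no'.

Answer: yes

Derivation:
Step 1: in state A at pos 2, read 1 -> (A,1)->write 0,move L,goto D. Now: state=D, head=1, tape[-1..4]=010010 (head:   ^)
Step 2: in state D at pos 1, read 0 -> (D,0)->write 1,move R,goto C. Now: state=C, head=2, tape[-1..4]=011010 (head:    ^)
Step 3: in state C at pos 2, read 0 -> (C,0)->write 0,move R,goto H. Now: state=H, head=3, tape[-1..4]=011010 (head:     ^)
State H reached at step 3; 3 <= 4 -> yes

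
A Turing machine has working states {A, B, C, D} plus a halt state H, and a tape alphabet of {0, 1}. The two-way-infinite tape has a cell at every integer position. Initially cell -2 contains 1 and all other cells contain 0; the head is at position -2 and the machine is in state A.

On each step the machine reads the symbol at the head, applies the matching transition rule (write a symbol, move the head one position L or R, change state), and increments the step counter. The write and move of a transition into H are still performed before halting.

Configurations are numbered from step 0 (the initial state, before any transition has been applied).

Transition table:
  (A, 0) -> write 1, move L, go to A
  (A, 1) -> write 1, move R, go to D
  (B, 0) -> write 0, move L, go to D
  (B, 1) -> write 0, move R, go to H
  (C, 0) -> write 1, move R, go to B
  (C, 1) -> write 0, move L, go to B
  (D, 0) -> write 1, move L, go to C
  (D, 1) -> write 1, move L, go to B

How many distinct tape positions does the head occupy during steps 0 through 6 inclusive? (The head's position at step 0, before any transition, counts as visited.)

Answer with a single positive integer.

Answer: 5

Derivation:
Step 1: in state A at pos -2, read 1 -> (A,1)->write 1,move R,goto D. Now: state=D, head=-1, tape[-3..0]=0100 (head:   ^)
Step 2: in state D at pos -1, read 0 -> (D,0)->write 1,move L,goto C. Now: state=C, head=-2, tape[-3..0]=0110 (head:  ^)
Step 3: in state C at pos -2, read 1 -> (C,1)->write 0,move L,goto B. Now: state=B, head=-3, tape[-4..0]=00010 (head:  ^)
Step 4: in state B at pos -3, read 0 -> (B,0)->write 0,move L,goto D. Now: state=D, head=-4, tape[-5..0]=000010 (head:  ^)
Step 5: in state D at pos -4, read 0 -> (D,0)->write 1,move L,goto C. Now: state=C, head=-5, tape[-6..0]=0010010 (head:  ^)
Step 6: in state C at pos -5, read 0 -> (C,0)->write 1,move R,goto B. Now: state=B, head=-4, tape[-6..0]=0110010 (head:   ^)
Head positions at steps 0..6: starting at -2, distinct positions visited = {-5, -4, -3, -2, -1} -> 5 position(s)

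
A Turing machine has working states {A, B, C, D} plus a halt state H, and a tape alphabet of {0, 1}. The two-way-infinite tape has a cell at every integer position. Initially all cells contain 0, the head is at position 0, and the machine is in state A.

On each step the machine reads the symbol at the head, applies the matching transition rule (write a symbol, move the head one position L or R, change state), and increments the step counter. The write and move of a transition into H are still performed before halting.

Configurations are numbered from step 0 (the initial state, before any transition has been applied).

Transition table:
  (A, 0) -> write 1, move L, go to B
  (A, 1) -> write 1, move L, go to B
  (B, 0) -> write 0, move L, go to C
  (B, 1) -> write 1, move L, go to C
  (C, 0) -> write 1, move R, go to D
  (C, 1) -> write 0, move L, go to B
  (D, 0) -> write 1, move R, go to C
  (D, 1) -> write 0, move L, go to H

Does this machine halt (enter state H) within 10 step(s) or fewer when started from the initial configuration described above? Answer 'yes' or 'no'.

Step 1: in state A at pos 0, read 0 -> (A,0)->write 1,move L,goto B. Now: state=B, head=-1, tape[-2..1]=0010 (head:  ^)
Step 2: in state B at pos -1, read 0 -> (B,0)->write 0,move L,goto C. Now: state=C, head=-2, tape[-3..1]=00010 (head:  ^)
Step 3: in state C at pos -2, read 0 -> (C,0)->write 1,move R,goto D. Now: state=D, head=-1, tape[-3..1]=01010 (head:   ^)
Step 4: in state D at pos -1, read 0 -> (D,0)->write 1,move R,goto C. Now: state=C, head=0, tape[-3..1]=01110 (head:    ^)
Step 5: in state C at pos 0, read 1 -> (C,1)->write 0,move L,goto B. Now: state=B, head=-1, tape[-3..1]=01100 (head:   ^)
Step 6: in state B at pos -1, read 1 -> (B,1)->write 1,move L,goto C. Now: state=C, head=-2, tape[-3..1]=01100 (head:  ^)
Step 7: in state C at pos -2, read 1 -> (C,1)->write 0,move L,goto B. Now: state=B, head=-3, tape[-4..1]=000100 (head:  ^)
Step 8: in state B at pos -3, read 0 -> (B,0)->write 0,move L,goto C. Now: state=C, head=-4, tape[-5..1]=0000100 (head:  ^)
Step 9: in state C at pos -4, read 0 -> (C,0)->write 1,move R,goto D. Now: state=D, head=-3, tape[-5..1]=0100100 (head:   ^)
Step 10: in state D at pos -3, read 0 -> (D,0)->write 1,move R,goto C. Now: state=C, head=-2, tape[-5..1]=0110100 (head:    ^)
After 10 step(s): state = C (not H) -> not halted within 10 -> no

Answer: no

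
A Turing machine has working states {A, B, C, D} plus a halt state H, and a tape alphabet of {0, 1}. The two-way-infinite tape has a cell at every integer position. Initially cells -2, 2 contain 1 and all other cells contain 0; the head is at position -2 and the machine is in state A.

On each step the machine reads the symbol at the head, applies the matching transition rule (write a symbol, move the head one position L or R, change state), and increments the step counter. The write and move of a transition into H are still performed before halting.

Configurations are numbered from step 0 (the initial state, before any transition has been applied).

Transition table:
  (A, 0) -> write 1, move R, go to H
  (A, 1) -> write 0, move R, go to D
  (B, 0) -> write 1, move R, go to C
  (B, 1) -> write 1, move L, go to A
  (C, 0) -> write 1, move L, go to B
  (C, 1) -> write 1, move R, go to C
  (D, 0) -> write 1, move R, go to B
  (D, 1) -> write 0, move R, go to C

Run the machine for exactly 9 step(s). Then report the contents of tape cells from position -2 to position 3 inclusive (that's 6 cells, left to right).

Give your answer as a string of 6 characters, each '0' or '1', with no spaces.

Step 1: in state A at pos -2, read 1 -> (A,1)->write 0,move R,goto D. Now: state=D, head=-1, tape[-3..3]=0000010 (head:   ^)
Step 2: in state D at pos -1, read 0 -> (D,0)->write 1,move R,goto B. Now: state=B, head=0, tape[-3..3]=0010010 (head:    ^)
Step 3: in state B at pos 0, read 0 -> (B,0)->write 1,move R,goto C. Now: state=C, head=1, tape[-3..3]=0011010 (head:     ^)
Step 4: in state C at pos 1, read 0 -> (C,0)->write 1,move L,goto B. Now: state=B, head=0, tape[-3..3]=0011110 (head:    ^)
Step 5: in state B at pos 0, read 1 -> (B,1)->write 1,move L,goto A. Now: state=A, head=-1, tape[-3..3]=0011110 (head:   ^)
Step 6: in state A at pos -1, read 1 -> (A,1)->write 0,move R,goto D. Now: state=D, head=0, tape[-3..3]=0001110 (head:    ^)
Step 7: in state D at pos 0, read 1 -> (D,1)->write 0,move R,goto C. Now: state=C, head=1, tape[-3..3]=0000110 (head:     ^)
Step 8: in state C at pos 1, read 1 -> (C,1)->write 1,move R,goto C. Now: state=C, head=2, tape[-3..3]=0000110 (head:      ^)
Step 9: in state C at pos 2, read 1 -> (C,1)->write 1,move R,goto C. Now: state=C, head=3, tape[-3..4]=00001100 (head:       ^)

Answer: 000110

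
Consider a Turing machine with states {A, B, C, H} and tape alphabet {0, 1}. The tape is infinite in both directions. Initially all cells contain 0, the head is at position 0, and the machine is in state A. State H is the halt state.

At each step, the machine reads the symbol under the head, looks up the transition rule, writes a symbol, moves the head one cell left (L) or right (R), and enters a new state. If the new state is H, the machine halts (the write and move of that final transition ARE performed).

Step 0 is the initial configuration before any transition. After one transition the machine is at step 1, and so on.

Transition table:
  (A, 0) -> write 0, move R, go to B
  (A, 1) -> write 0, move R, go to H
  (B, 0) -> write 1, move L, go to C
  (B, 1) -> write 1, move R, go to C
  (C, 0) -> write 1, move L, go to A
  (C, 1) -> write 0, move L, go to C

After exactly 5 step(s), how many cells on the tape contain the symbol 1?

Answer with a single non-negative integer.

Step 1: in state A at pos 0, read 0 -> (A,0)->write 0,move R,goto B. Now: state=B, head=1, tape[-1..2]=0000 (head:   ^)
Step 2: in state B at pos 1, read 0 -> (B,0)->write 1,move L,goto C. Now: state=C, head=0, tape[-1..2]=0010 (head:  ^)
Step 3: in state C at pos 0, read 0 -> (C,0)->write 1,move L,goto A. Now: state=A, head=-1, tape[-2..2]=00110 (head:  ^)
Step 4: in state A at pos -1, read 0 -> (A,0)->write 0,move R,goto B. Now: state=B, head=0, tape[-2..2]=00110 (head:   ^)
Step 5: in state B at pos 0, read 1 -> (B,1)->write 1,move R,goto C. Now: state=C, head=1, tape[-2..2]=00110 (head:    ^)
Cells containing 1 after step 5: {0, 1} -> 2 cell(s)

Answer: 2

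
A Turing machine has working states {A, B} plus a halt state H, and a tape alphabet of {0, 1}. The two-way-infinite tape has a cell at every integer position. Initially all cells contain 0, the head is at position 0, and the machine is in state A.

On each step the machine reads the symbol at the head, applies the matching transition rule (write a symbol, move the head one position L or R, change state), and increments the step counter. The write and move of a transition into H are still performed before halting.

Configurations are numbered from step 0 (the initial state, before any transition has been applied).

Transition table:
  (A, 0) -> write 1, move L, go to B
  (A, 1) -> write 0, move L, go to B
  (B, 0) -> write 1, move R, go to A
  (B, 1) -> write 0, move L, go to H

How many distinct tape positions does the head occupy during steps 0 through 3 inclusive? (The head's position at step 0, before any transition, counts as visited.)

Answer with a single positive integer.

Answer: 2

Derivation:
Step 1: in state A at pos 0, read 0 -> (A,0)->write 1,move L,goto B. Now: state=B, head=-1, tape[-2..1]=0010 (head:  ^)
Step 2: in state B at pos -1, read 0 -> (B,0)->write 1,move R,goto A. Now: state=A, head=0, tape[-2..1]=0110 (head:   ^)
Step 3: in state A at pos 0, read 1 -> (A,1)->write 0,move L,goto B. Now: state=B, head=-1, tape[-2..1]=0100 (head:  ^)
Head positions at steps 0..3: starting at 0, distinct positions visited = {-1, 0} -> 2 position(s)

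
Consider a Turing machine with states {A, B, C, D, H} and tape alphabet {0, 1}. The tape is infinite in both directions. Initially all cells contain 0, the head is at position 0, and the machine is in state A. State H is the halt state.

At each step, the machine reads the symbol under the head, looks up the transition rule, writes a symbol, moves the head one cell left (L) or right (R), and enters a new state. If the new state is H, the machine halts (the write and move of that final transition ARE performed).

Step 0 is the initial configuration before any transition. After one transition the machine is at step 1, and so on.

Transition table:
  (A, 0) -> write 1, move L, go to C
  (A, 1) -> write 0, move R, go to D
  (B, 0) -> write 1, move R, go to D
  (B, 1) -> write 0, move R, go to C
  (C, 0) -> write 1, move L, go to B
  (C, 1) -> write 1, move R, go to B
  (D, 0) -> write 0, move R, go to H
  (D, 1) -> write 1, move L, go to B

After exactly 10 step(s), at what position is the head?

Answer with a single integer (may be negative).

Answer: 0

Derivation:
Step 1: in state A at pos 0, read 0 -> (A,0)->write 1,move L,goto C. Now: state=C, head=-1, tape[-2..1]=0010 (head:  ^)
Step 2: in state C at pos -1, read 0 -> (C,0)->write 1,move L,goto B. Now: state=B, head=-2, tape[-3..1]=00110 (head:  ^)
Step 3: in state B at pos -2, read 0 -> (B,0)->write 1,move R,goto D. Now: state=D, head=-1, tape[-3..1]=01110 (head:   ^)
Step 4: in state D at pos -1, read 1 -> (D,1)->write 1,move L,goto B. Now: state=B, head=-2, tape[-3..1]=01110 (head:  ^)
Step 5: in state B at pos -2, read 1 -> (B,1)->write 0,move R,goto C. Now: state=C, head=-1, tape[-3..1]=00110 (head:   ^)
Step 6: in state C at pos -1, read 1 -> (C,1)->write 1,move R,goto B. Now: state=B, head=0, tape[-3..1]=00110 (head:    ^)
Step 7: in state B at pos 0, read 1 -> (B,1)->write 0,move R,goto C. Now: state=C, head=1, tape[-3..2]=001000 (head:     ^)
Step 8: in state C at pos 1, read 0 -> (C,0)->write 1,move L,goto B. Now: state=B, head=0, tape[-3..2]=001010 (head:    ^)
Step 9: in state B at pos 0, read 0 -> (B,0)->write 1,move R,goto D. Now: state=D, head=1, tape[-3..2]=001110 (head:     ^)
Step 10: in state D at pos 1, read 1 -> (D,1)->write 1,move L,goto B. Now: state=B, head=0, tape[-3..2]=001110 (head:    ^)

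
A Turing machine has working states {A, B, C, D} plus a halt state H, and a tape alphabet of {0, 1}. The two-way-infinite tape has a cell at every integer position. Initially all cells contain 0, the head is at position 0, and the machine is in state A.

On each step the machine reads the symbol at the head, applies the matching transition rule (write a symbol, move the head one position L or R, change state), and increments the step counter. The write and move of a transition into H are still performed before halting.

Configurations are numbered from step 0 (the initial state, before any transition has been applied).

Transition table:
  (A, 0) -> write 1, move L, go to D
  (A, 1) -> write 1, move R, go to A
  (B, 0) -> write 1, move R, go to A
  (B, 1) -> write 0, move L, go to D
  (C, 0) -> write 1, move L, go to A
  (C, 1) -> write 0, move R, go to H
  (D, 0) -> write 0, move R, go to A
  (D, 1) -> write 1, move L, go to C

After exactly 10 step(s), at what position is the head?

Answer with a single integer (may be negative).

Step 1: in state A at pos 0, read 0 -> (A,0)->write 1,move L,goto D. Now: state=D, head=-1, tape[-2..1]=0010 (head:  ^)
Step 2: in state D at pos -1, read 0 -> (D,0)->write 0,move R,goto A. Now: state=A, head=0, tape[-2..1]=0010 (head:   ^)
Step 3: in state A at pos 0, read 1 -> (A,1)->write 1,move R,goto A. Now: state=A, head=1, tape[-2..2]=00100 (head:    ^)
Step 4: in state A at pos 1, read 0 -> (A,0)->write 1,move L,goto D. Now: state=D, head=0, tape[-2..2]=00110 (head:   ^)
Step 5: in state D at pos 0, read 1 -> (D,1)->write 1,move L,goto C. Now: state=C, head=-1, tape[-2..2]=00110 (head:  ^)
Step 6: in state C at pos -1, read 0 -> (C,0)->write 1,move L,goto A. Now: state=A, head=-2, tape[-3..2]=001110 (head:  ^)
Step 7: in state A at pos -2, read 0 -> (A,0)->write 1,move L,goto D. Now: state=D, head=-3, tape[-4..2]=0011110 (head:  ^)
Step 8: in state D at pos -3, read 0 -> (D,0)->write 0,move R,goto A. Now: state=A, head=-2, tape[-4..2]=0011110 (head:   ^)
Step 9: in state A at pos -2, read 1 -> (A,1)->write 1,move R,goto A. Now: state=A, head=-1, tape[-4..2]=0011110 (head:    ^)
Step 10: in state A at pos -1, read 1 -> (A,1)->write 1,move R,goto A. Now: state=A, head=0, tape[-4..2]=0011110 (head:     ^)

Answer: 0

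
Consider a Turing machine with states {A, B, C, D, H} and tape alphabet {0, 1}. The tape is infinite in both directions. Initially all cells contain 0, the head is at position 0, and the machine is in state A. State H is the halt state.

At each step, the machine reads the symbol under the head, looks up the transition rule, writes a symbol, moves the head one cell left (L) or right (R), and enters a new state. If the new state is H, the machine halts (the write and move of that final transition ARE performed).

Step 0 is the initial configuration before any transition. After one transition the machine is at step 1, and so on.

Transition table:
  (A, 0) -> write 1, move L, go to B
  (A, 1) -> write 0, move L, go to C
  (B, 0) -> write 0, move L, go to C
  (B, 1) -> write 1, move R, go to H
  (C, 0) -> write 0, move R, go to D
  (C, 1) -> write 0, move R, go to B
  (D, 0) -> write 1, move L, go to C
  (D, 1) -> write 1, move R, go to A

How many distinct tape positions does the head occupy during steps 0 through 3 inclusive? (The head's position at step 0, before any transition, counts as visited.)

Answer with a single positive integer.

Answer: 3

Derivation:
Step 1: in state A at pos 0, read 0 -> (A,0)->write 1,move L,goto B. Now: state=B, head=-1, tape[-2..1]=0010 (head:  ^)
Step 2: in state B at pos -1, read 0 -> (B,0)->write 0,move L,goto C. Now: state=C, head=-2, tape[-3..1]=00010 (head:  ^)
Step 3: in state C at pos -2, read 0 -> (C,0)->write 0,move R,goto D. Now: state=D, head=-1, tape[-3..1]=00010 (head:   ^)
Head positions at steps 0..3: starting at 0, distinct positions visited = {-2, -1, 0} -> 3 position(s)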